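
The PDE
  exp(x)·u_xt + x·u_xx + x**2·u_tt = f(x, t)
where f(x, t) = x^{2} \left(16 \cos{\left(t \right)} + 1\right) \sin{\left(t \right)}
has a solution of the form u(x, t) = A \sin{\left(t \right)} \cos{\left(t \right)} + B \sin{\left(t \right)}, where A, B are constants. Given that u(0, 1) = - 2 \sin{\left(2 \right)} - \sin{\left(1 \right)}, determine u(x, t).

Answer: u(x, t) = - 4 \sin{\left(t \right)} \cos{\left(t \right)} - \sin{\left(t \right)}

Derivation:
Substitute the ansatz u = A \sin{\left(t \right)} \cos{\left(t \right)} + B \sin{\left(t \right)} into the left-hand side.
Derivatives of the ansatz:
  u_xt = 0
  u_xx = 0
  u_tt = - 4 A \sin{\left(t \right)} \cos{\left(t \right)} - B \sin{\left(t \right)}
Term by term:
  exp(x)·u_xt = 0
  x·u_xx = 0
  x**2·u_tt = - 4 A x^{2} \sin{\left(t \right)} \cos{\left(t \right)} - B x^{2} \sin{\left(t \right)}
So the left-hand side equals
  - 4 A x^{2} \sin{\left(t \right)} \cos{\left(t \right)} - B x^{2} \sin{\left(t \right)}
This must equal f(x, t) identically; expanded, f = 16 x^{2} \sin{\left(t \right)} \cos{\left(t \right)} + x^{2} \sin{\left(t \right)}.
Matching coefficients of the independent functions:
  [x^{2} \sin{\left(t \right)}]:  - B = 1
  [x^{2} \sin{\left(t \right)} \cos{\left(t \right)}]:  - 4 A = 16
Solving: A = -4, B = -1.
Check against the point condition:
  u(0, 1) = - 2 \sin{\left(2 \right)} - \sin{\left(1 \right)}  ⟹  A \sin{\left(1 \right)} \cos{\left(1 \right)} + B \sin{\left(1 \right)} = - 2 \sin{\left(2 \right)} - \sin{\left(1 \right)}  ✓
Hence u(x, t) = - 4 \sin{\left(t \right)} \cos{\left(t \right)} - \sin{\left(t \right)}.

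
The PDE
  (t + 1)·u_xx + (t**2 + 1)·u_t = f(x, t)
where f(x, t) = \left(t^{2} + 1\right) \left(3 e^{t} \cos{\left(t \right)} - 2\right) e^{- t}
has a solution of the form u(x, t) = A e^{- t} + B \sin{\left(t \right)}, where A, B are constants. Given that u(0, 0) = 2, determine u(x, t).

Substitute the ansatz u = A e^{- t} + B \sin{\left(t \right)} into the left-hand side.
Derivatives of the ansatz:
  u_xx = 0
  u_t = - A e^{- t} + B \cos{\left(t \right)}
Term by term:
  (t + 1)·u_xx = 0
  (t**2 + 1)·u_t = - A t^{2} e^{- t} - A e^{- t} + B t^{2} \cos{\left(t \right)} + B \cos{\left(t \right)}
So the left-hand side equals
  - A t^{2} e^{- t} - A e^{- t} + B t^{2} \cos{\left(t \right)} + B \cos{\left(t \right)}
This must equal f(x, t) identically; expanded, f = 3 t^{2} \cos{\left(t \right)} - 2 t^{2} e^{- t} + 3 \cos{\left(t \right)} - 2 e^{- t}.
Matching coefficients of the independent functions:
  [t^{2} e^{- t}, e^{- t}]:  - A = -2
  [t^{2} \cos{\left(t \right)}, \cos{\left(t \right)}]:  B = 3
Solving: A = 2, B = 3.
Check against the point condition:
  u(0, 0) = 2  ⟹  A = 2  ✓
Hence u(x, t) = 3 \sin{\left(t \right)} + 2 e^{- t}.

Answer: u(x, t) = 3 \sin{\left(t \right)} + 2 e^{- t}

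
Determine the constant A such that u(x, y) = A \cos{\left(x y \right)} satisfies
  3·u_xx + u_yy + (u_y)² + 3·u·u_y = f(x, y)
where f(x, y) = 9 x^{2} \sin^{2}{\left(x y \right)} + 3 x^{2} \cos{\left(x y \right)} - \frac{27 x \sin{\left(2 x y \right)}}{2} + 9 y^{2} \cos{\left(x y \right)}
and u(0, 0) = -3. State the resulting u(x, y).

Substitute the ansatz u = A \cos{\left(x y \right)} into the left-hand side.
Derivatives of the ansatz:
  u_xx = - A y^{2} \cos{\left(x y \right)}
  u_yy = - A x^{2} \cos{\left(x y \right)}
  u_y = - A x \sin{\left(x y \right)}
Term by term:
  3·u_xx = - 3 A y^{2} \cos{\left(x y \right)}
  u_yy = - A x^{2} \cos{\left(x y \right)}
  (u_y)² = A^{2} x^{2} \sin^{2}{\left(x y \right)}
  3·u·u_y = - 3 A^{2} x \sin{\left(x y \right)} \cos{\left(x y \right)}
So the left-hand side equals
  A^{2} x^{2} \sin^{2}{\left(x y \right)} - 3 A^{2} x \sin{\left(x y \right)} \cos{\left(x y \right)} - A x^{2} \cos{\left(x y \right)} - 3 A y^{2} \cos{\left(x y \right)}
This must equal f(x, y) identically; expanded, f = 9 x^{2} \sin^{2}{\left(x y \right)} + 3 x^{2} \cos{\left(x y \right)} - 27 x \sin{\left(x y \right)} \cos{\left(x y \right)} + 9 y^{2} \cos{\left(x y \right)}.
Matching coefficients of the independent functions:
  [x^{2} \sin^{2}{\left(x y \right)}]:  A^{2} = 9
  [x^{2} \cos{\left(x y \right)}]:  - A = 3
  [y^{2} \cos{\left(x y \right)}]:  - 3 A = 9
  [x \sin{\left(x y \right)} \cos{\left(x y \right)}]:  - 3 A^{2} = -27
Solving: A = -3.
Check against the point condition:
  u(0, 0) = -3  ⟹  A = -3  ✓
Hence u(x, y) = - 3 \cos{\left(x y \right)}.

Answer: u(x, y) = - 3 \cos{\left(x y \right)}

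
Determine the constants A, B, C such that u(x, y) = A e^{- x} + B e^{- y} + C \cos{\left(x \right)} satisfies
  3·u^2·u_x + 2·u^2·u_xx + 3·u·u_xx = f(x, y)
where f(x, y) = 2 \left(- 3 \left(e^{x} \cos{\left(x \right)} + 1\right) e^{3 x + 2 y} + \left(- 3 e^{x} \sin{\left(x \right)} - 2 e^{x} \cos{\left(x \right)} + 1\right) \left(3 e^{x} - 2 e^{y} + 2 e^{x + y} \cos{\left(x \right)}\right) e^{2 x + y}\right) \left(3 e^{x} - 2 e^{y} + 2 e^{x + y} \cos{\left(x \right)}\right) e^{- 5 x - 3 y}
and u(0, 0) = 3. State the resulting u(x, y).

Substitute the ansatz u = A e^{- x} + B e^{- y} + C \cos{\left(x \right)} into the left-hand side.
Derivatives of the ansatz:
  u_x = - A e^{- x} - C \sin{\left(x \right)}
  u_xx = A e^{- x} - C \cos{\left(x \right)}
Term by term:
  3·u^2·u_x = - 3 A^{3} e^{- 3 x} - 6 A^{2} B e^{- 2 x} e^{- y} - 3 A^{2} C e^{- 2 x} \sin{\left(x \right)} - 6 A^{2} C e^{- 2 x} \cos{\left(x \right)} - 3 A B^{2} e^{- x} e^{- 2 y} - 6 A B C e^{- x} e^{- y} \sin{\left(x \right)} - 6 A B C e^{- x} e^{- y} \cos{\left(x \right)} - 6 A C^{2} e^{- x} \sin{\left(x \right)} \cos{\left(x \right)} - 3 A C^{2} e^{- x} \cos^{2}{\left(x \right)} - 3 B^{2} C e^{- 2 y} \sin{\left(x \right)} - 6 B C^{2} e^{- y} \sin{\left(x \right)} \cos{\left(x \right)} - 3 C^{3} \sin{\left(x \right)} \cos^{2}{\left(x \right)}
  2·u^2·u_xx = 2 A^{3} e^{- 3 x} + 4 A^{2} B e^{- 2 x} e^{- y} + 2 A^{2} C e^{- 2 x} \cos{\left(x \right)} + 2 A B^{2} e^{- x} e^{- 2 y} - 2 A C^{2} e^{- x} \cos^{2}{\left(x \right)} - 2 B^{2} C e^{- 2 y} \cos{\left(x \right)} - 4 B C^{2} e^{- y} \cos^{2}{\left(x \right)} - 2 C^{3} \cos^{3}{\left(x \right)}
  3·u·u_xx = 3 A^{2} e^{- 2 x} + 3 A B e^{- x} e^{- y} - 3 B C e^{- y} \cos{\left(x \right)} - 3 C^{2} \cos^{2}{\left(x \right)}
So the left-hand side equals
  - A^{3} e^{- 3 x} - 2 A^{2} B e^{- 2 x} e^{- y} - 3 A^{2} C e^{- 2 x} \sin{\left(x \right)} - 4 A^{2} C e^{- 2 x} \cos{\left(x \right)} + 3 A^{2} e^{- 2 x} - A B^{2} e^{- x} e^{- 2 y} - 6 A B C e^{- x} e^{- y} \sin{\left(x \right)} - 6 A B C e^{- x} e^{- y} \cos{\left(x \right)} + 3 A B e^{- x} e^{- y} - 6 A C^{2} e^{- x} \sin{\left(x \right)} \cos{\left(x \right)} - 5 A C^{2} e^{- x} \cos^{2}{\left(x \right)} - 3 B^{2} C e^{- 2 y} \sin{\left(x \right)} - 2 B^{2} C e^{- 2 y} \cos{\left(x \right)} - 6 B C^{2} e^{- y} \sin{\left(x \right)} \cos{\left(x \right)} - 4 B C^{2} e^{- y} \cos^{2}{\left(x \right)} - 3 B C e^{- y} \cos{\left(x \right)} - 3 C^{3} \sin{\left(x \right)} \cos^{2}{\left(x \right)} - 2 C^{3} \cos^{3}{\left(x \right)} - 3 C^{2} \cos^{2}{\left(x \right)}
This must equal f(x, y) identically; expanded, f = - 24 \sin{\left(x \right)} \cos^{2}{\left(x \right)} - 16 \cos^{3}{\left(x \right)} - 12 \cos^{2}{\left(x \right)} - 72 e^{- y} \sin{\left(x \right)} \cos{\left(x \right)} - 48 e^{- y} \cos^{2}{\left(x \right)} - 18 e^{- y} \cos{\left(x \right)} - 54 e^{- 2 y} \sin{\left(x \right)} - 36 e^{- 2 y} \cos{\left(x \right)} + 48 e^{- x} \sin{\left(x \right)} \cos{\left(x \right)} + 40 e^{- x} \cos^{2}{\left(x \right)} + 72 e^{- x} e^{- y} \sin{\left(x \right)} + 72 e^{- x} e^{- y} \cos{\left(x \right)} - 18 e^{- x} e^{- y} + 18 e^{- x} e^{- 2 y} - 24 e^{- 2 x} \sin{\left(x \right)} - 32 e^{- 2 x} \cos{\left(x \right)} + 12 e^{- 2 x} - 24 e^{- 2 x} e^{- y} + 8 e^{- 3 x}.
Matching coefficients of the independent functions:
(each divided by its leading coefficient; functions giving the same equation are listed together)
  [e^{- 2 x} e^{- y}]:  A^{2} B - 12 = 0
  [e^{- 2 x} \sin{\left(x \right)}, e^{- 2 x} \cos{\left(x \right)}]:  A^{2} C - 8 = 0
  [e^{- x} e^{- 2 y}]:  A B^{2} + 18 = 0
  [e^{- x} e^{- y}]:  A B + 6 = 0
  [e^{- x} \cos^{2}{\left(x \right)}, e^{- x} \sin{\left(x \right)} \cos{\left(x \right)}]:  A C^{2} + 8 = 0
  [e^{- 2 y} \sin{\left(x \right)}, e^{- 2 y} \cos{\left(x \right)}]:  B^{2} C - 18 = 0
  [e^{- y} \cos{\left(x \right)}]:  B C - 6 = 0
  [e^{- y} \cos^{2}{\left(x \right)}, e^{- y} \sin{\left(x \right)} \cos{\left(x \right)}]:  B C^{2} - 12 = 0
  [\sin{\left(x \right)} \cos^{2}{\left(x \right)}, \cos^{3}{\left(x \right)}]:  C^{3} - 8 = 0
  [e^{- x} e^{- y} \sin{\left(x \right)}, e^{- x} e^{- y} \cos{\left(x \right)}]:  A B C + 12 = 0
  [e^{- 3 x}]:  A^{3} + 8 = 0
  [e^{- 2 x}]:  A^{2} - 4 = 0
  [\cos^{2}{\left(x \right)}]:  C^{2} - 4 = 0
Solving: A = -2, B = 3, C = 2.
Check against the point condition:
  u(0, 0) = 3  ⟹  A + B + C = 3  ✓
Hence u(x, y) = 2 \cos{\left(x \right)} + 3 e^{- y} - 2 e^{- x}.

Answer: u(x, y) = 2 \cos{\left(x \right)} + 3 e^{- y} - 2 e^{- x}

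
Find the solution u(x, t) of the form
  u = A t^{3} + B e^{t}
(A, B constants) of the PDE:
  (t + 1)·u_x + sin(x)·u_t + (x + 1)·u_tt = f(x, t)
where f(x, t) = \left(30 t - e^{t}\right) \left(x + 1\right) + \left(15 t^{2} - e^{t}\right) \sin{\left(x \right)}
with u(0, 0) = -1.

Answer: u(x, t) = 5 t^{3} - e^{t}

Derivation:
Substitute the ansatz u = A t^{3} + B e^{t} into the left-hand side.
Derivatives of the ansatz:
  u_x = 0
  u_t = 3 A t^{2} + B e^{t}
  u_tt = 6 A t + B e^{t}
Term by term:
  (t + 1)·u_x = 0
  sin(x)·u_t = 3 A t^{2} \sin{\left(x \right)} + B e^{t} \sin{\left(x \right)}
  (x + 1)·u_tt = 6 A t x + 6 A t + B x e^{t} + B e^{t}
So the left-hand side equals
  3 A t^{2} \sin{\left(x \right)} + 6 A t x + 6 A t + B x e^{t} + B e^{t} \sin{\left(x \right)} + B e^{t}
This must equal f(x, t) identically; expanded, f = 15 t^{2} \sin{\left(x \right)} + 30 t x + 30 t - x e^{t} - e^{t} \sin{\left(x \right)} - e^{t}.
Matching coefficients of the independent functions:
  [t, t x]:  6 A = 30
  [t^{2} \sin{\left(x \right)}]:  3 A = 15
  [x e^{t}, e^{t} \sin{\left(x \right)}, e^{t}]:  B = -1
Solving: A = 5, B = -1.
Check against the point condition:
  u(0, 0) = -1  ⟹  B = -1  ✓
Hence u(x, t) = 5 t^{3} - e^{t}.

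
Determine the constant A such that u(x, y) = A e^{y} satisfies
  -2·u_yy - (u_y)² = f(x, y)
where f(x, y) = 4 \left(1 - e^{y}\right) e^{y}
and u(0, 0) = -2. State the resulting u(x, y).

Answer: u(x, y) = - 2 e^{y}

Derivation:
Substitute the ansatz u = A e^{y} into the left-hand side.
Derivatives of the ansatz:
  u_yy = A e^{y}
  u_y = A e^{y}
Term by term:
  -2·u_yy = - 2 A e^{y}
  -(u_y)² = - A^{2} e^{2 y}
So the left-hand side equals
  - A^{2} e^{2 y} - 2 A e^{y}
This must equal f(x, y) identically; expanded, f = - 4 e^{2 y} + 4 e^{y}.
Matching coefficients of the independent functions:
  [e^{y}]:  - 2 A = 4
  [e^{2 y}]:  - A^{2} = -4
Solving: A = -2.
Check against the point condition:
  u(0, 0) = -2  ⟹  A = -2  ✓
Hence u(x, y) = - 2 e^{y}.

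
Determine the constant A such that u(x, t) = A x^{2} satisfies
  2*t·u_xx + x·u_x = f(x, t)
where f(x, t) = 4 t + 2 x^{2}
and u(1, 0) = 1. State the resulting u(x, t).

Substitute the ansatz u = A x^{2} into the left-hand side.
Derivatives of the ansatz:
  u_xx = 2 A
  u_x = 2 A x
Term by term:
  2*t·u_xx = 4 A t
  x·u_x = 2 A x^{2}
So the left-hand side equals
  4 A t + 2 A x^{2}
This must equal f(x, t) = 4 t + 2 x^{2} identically.
Matching coefficients of the independent functions:
  [t]:  4 A = 4
  [x^{2}]:  2 A = 2
Solving: A = 1.
Check against the point condition:
  u(1, 0) = 1  ⟹  A = 1  ✓
Hence u(x, t) = x^{2}.

Answer: u(x, t) = x^{2}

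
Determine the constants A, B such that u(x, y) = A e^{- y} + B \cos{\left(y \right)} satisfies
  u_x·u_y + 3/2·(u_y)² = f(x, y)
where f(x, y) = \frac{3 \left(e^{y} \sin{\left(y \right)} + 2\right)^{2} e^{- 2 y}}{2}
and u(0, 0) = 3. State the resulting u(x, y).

Substitute the ansatz u = A e^{- y} + B \cos{\left(y \right)} into the left-hand side.
Derivatives of the ansatz:
  u_x = 0
  u_y = - A e^{- y} - B \sin{\left(y \right)}
Term by term:
  u_x·u_y = 0
  3/2·(u_y)² = \frac{3 A^{2} e^{- 2 y}}{2} + 3 A B e^{- y} \sin{\left(y \right)} + \frac{3 B^{2} \sin^{2}{\left(y \right)}}{2}
So the left-hand side equals
  \frac{3 A^{2} e^{- 2 y}}{2} + 3 A B e^{- y} \sin{\left(y \right)} + \frac{3 B^{2} \sin^{2}{\left(y \right)}}{2}
This must equal f(x, y) identically; expanded, f = \frac{3 \sin^{2}{\left(y \right)}}{2} + 6 e^{- y} \sin{\left(y \right)} + 6 e^{- 2 y}.
Matching coefficients of the independent functions:
  [e^{- y} \sin{\left(y \right)}]:  3 A B = 6
  [e^{- 2 y}]:  \frac{3 A^{2}}{2} = 6
  [\sin^{2}{\left(y \right)}]:  \frac{3 B^{2}}{2} = \frac{3}{2}
These equations allow (A, B) = (-2, -1) or (2, 1).
Impose the point condition(s):
  u(0, 0) = 3  ⟹  A + B = 3
Only A = 2, B = 1 satisfies everything.
Hence u(x, y) = \cos{\left(y \right)} + 2 e^{- y}.

Answer: u(x, y) = \cos{\left(y \right)} + 2 e^{- y}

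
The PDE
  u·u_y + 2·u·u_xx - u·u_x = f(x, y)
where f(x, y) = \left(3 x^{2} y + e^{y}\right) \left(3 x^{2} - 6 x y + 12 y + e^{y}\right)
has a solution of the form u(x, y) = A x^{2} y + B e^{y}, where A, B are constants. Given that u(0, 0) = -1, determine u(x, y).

Substitute the ansatz u = A x^{2} y + B e^{y} into the left-hand side.
Derivatives of the ansatz:
  u_y = A x^{2} + B e^{y}
  u_xx = 2 A y
  u_x = 2 A x y
Term by term:
  u·u_y = A^{2} x^{4} y + A B x^{2} y e^{y} + A B x^{2} e^{y} + B^{2} e^{2 y}
  2·u·u_xx = 4 A^{2} x^{2} y^{2} + 4 A B y e^{y}
  -u·u_x = - 2 A^{2} x^{3} y^{2} - 2 A B x y e^{y}
So the left-hand side equals
  A^{2} x^{4} y - 2 A^{2} x^{3} y^{2} + 4 A^{2} x^{2} y^{2} + A B x^{2} y e^{y} + A B x^{2} e^{y} - 2 A B x y e^{y} + 4 A B y e^{y} + B^{2} e^{2 y}
This must equal f(x, y) identically; expanded, f = 9 x^{4} y - 18 x^{3} y^{2} + 36 x^{2} y^{2} + 3 x^{2} y e^{y} + 3 x^{2} e^{y} - 6 x y e^{y} + 12 y e^{y} + e^{2 y}.
Matching coefficients of the independent functions:
  [x^{2} y^{2}]:  4 A^{2} = 36
  [x^{2} e^{y}, x^{2} y e^{y}]:  A B = 3
  [x^{3} y^{2}]:  - 2 A^{2} = -18
  [x^{4} y]:  A^{2} = 9
  [y e^{y}]:  4 A B = 12
  [x y e^{y}]:  - 2 A B = -6
  [e^{2 y}]:  B^{2} = 1
These equations allow (A, B) = (-3, -1) or (3, 1).
Impose the point condition(s):
  u(0, 0) = -1  ⟹  B = -1
Only A = -3, B = -1 satisfies everything.
Hence u(x, y) = - 3 x^{2} y - e^{y}.

Answer: u(x, y) = - 3 x^{2} y - e^{y}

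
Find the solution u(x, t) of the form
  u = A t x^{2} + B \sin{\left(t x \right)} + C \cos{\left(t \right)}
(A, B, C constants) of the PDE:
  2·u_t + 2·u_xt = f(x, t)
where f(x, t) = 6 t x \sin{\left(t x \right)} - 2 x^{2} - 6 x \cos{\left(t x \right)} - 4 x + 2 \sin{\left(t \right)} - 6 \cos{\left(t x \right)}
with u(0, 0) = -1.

Substitute the ansatz u = A t x^{2} + B \sin{\left(t x \right)} + C \cos{\left(t \right)} into the left-hand side.
Derivatives of the ansatz:
  u_t = A x^{2} + B x \cos{\left(t x \right)} - C \sin{\left(t \right)}
  u_xt = 2 A x - B t x \sin{\left(t x \right)} + B \cos{\left(t x \right)}
Term by term:
  2·u_t = 2 A x^{2} + 2 B x \cos{\left(t x \right)} - 2 C \sin{\left(t \right)}
  2·u_xt = 4 A x - 2 B t x \sin{\left(t x \right)} + 2 B \cos{\left(t x \right)}
So the left-hand side equals
  2 A x^{2} + 4 A x - 2 B t x \sin{\left(t x \right)} + 2 B x \cos{\left(t x \right)} + 2 B \cos{\left(t x \right)} - 2 C \sin{\left(t \right)}
This must equal f(x, t) = 6 t x \sin{\left(t x \right)} - 2 x^{2} - 6 x \cos{\left(t x \right)} - 4 x + 2 \sin{\left(t \right)} - 6 \cos{\left(t x \right)} identically.
Matching coefficients of the independent functions:
  [x]:  4 A = -4
  [x^{2}]:  2 A = -2
  [x \cos{\left(t x \right)}, \cos{\left(t x \right)}]:  2 B = -6
  [t x \sin{\left(t x \right)}]:  - 2 B = 6
  [\sin{\left(t \right)}]:  - 2 C = 2
Solving: A = -1, B = -3, C = -1.
Check against the point condition:
  u(0, 0) = -1  ⟹  C = -1  ✓
Hence u(x, t) = - t x^{2} - 3 \sin{\left(t x \right)} - \cos{\left(t \right)}.

Answer: u(x, t) = - t x^{2} - 3 \sin{\left(t x \right)} - \cos{\left(t \right)}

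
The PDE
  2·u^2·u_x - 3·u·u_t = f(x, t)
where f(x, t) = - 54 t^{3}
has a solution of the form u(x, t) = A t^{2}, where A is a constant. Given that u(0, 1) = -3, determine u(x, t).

Substitute the ansatz u = A t^{2} into the left-hand side.
Derivatives of the ansatz:
  u_x = 0
  u_t = 2 A t
Term by term:
  2·u^2·u_x = 0
  -3·u·u_t = - 6 A^{2} t^{3}
So the left-hand side equals
  - 6 A^{2} t^{3}
This must equal f(x, t) = - 54 t^{3} identically.
Matching coefficients of the independent functions:
  [t^{3}]:  - 6 A^{2} = -54
These equations allow (A) = (-3) or (3).
Impose the point condition(s):
  u(0, 1) = -3  ⟹  A = -3
Only A = -3 satisfies everything.
Hence u(x, t) = - 3 t^{2}.

Answer: u(x, t) = - 3 t^{2}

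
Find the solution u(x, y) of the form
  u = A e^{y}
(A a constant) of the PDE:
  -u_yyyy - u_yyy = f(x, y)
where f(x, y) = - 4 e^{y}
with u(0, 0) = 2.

Substitute the ansatz u = A e^{y} into the left-hand side.
Derivatives of the ansatz:
  u_yyyy = A e^{y}
  u_yyy = A e^{y}
Term by term:
  -u_yyyy = - A e^{y}
  -u_yyy = - A e^{y}
So the left-hand side equals
  - 2 A e^{y}
This must equal f(x, y) = - 4 e^{y} identically.
Matching coefficients of the independent functions:
  [e^{y}]:  - 2 A = -4
Solving: A = 2.
Check against the point condition:
  u(0, 0) = 2  ⟹  A = 2  ✓
Hence u(x, y) = 2 e^{y}.

Answer: u(x, y) = 2 e^{y}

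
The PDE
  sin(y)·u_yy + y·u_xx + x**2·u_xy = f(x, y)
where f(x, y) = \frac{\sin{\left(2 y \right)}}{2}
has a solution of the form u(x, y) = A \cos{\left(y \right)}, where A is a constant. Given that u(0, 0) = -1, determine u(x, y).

Substitute the ansatz u = A \cos{\left(y \right)} into the left-hand side.
Derivatives of the ansatz:
  u_yy = - A \cos{\left(y \right)}
  u_xx = 0
  u_xy = 0
Term by term:
  sin(y)·u_yy = - A \sin{\left(y \right)} \cos{\left(y \right)}
  y·u_xx = 0
  x**2·u_xy = 0
So the left-hand side equals
  - A \sin{\left(y \right)} \cos{\left(y \right)}
This must equal f(x, y) identically; expanded, f = \sin{\left(y \right)} \cos{\left(y \right)}.
Matching coefficients of the independent functions:
  [\sin{\left(y \right)} \cos{\left(y \right)}]:  - A = 1
Solving: A = -1.
Check against the point condition:
  u(0, 0) = -1  ⟹  A = -1  ✓
Hence u(x, y) = - \cos{\left(y \right)}.

Answer: u(x, y) = - \cos{\left(y \right)}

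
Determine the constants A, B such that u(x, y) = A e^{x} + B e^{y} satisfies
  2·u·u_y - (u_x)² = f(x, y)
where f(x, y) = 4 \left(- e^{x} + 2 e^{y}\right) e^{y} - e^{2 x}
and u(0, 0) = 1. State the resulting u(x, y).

Substitute the ansatz u = A e^{x} + B e^{y} into the left-hand side.
Derivatives of the ansatz:
  u_y = B e^{y}
  u_x = A e^{x}
Term by term:
  2·u·u_y = 2 A B e^{x} e^{y} + 2 B^{2} e^{2 y}
  -(u_x)² = - A^{2} e^{2 x}
So the left-hand side equals
  - A^{2} e^{2 x} + 2 A B e^{x} e^{y} + 2 B^{2} e^{2 y}
This must equal f(x, y) = 4 \left(- e^{x} + 2 e^{y}\right) e^{y} - e^{2 x} identically.
Matching coefficients of the independent functions:
  [e^{x} e^{y}]:  2 A B = -4
  [e^{2 x}]:  - A^{2} = -1
  [e^{2 y}]:  2 B^{2} = 8
These equations allow (A, B) = (-1, 2) or (1, -2).
Impose the point condition(s):
  u(0, 0) = 1  ⟹  A + B = 1
Only A = -1, B = 2 satisfies everything.
Hence u(x, y) = - e^{x} + 2 e^{y}.

Answer: u(x, y) = - e^{x} + 2 e^{y}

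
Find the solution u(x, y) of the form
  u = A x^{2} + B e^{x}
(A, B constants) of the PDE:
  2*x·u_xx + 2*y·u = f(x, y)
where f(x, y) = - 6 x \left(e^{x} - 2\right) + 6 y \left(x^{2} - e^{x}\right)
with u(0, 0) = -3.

Substitute the ansatz u = A x^{2} + B e^{x} into the left-hand side.
Derivatives of the ansatz:
  u_xx = 2 A + B e^{x}
Term by term:
  2*x·u_xx = 4 A x + 2 B x e^{x}
  2*y·u = 2 A x^{2} y + 2 B y e^{x}
So the left-hand side equals
  2 A x^{2} y + 4 A x + 2 B x e^{x} + 2 B y e^{x}
This must equal f(x, y) identically; expanded, f = 6 x^{2} y - 6 x e^{x} + 12 x - 6 y e^{x}.
Matching coefficients of the independent functions:
  [x]:  4 A = 12
  [x e^{x}, y e^{x}]:  2 B = -6
  [x^{2} y]:  2 A = 6
Solving: A = 3, B = -3.
Check against the point condition:
  u(0, 0) = -3  ⟹  B = -3  ✓
Hence u(x, y) = 3 x^{2} - 3 e^{x}.

Answer: u(x, y) = 3 x^{2} - 3 e^{x}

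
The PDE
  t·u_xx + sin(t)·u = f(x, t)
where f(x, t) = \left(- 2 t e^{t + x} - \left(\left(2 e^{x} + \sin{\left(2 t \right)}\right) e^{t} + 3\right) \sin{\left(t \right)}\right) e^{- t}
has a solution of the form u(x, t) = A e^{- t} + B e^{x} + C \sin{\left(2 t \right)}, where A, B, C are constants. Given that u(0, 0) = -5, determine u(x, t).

Substitute the ansatz u = A e^{- t} + B e^{x} + C \sin{\left(2 t \right)} into the left-hand side.
Derivatives of the ansatz:
  u_xx = B e^{x}
Term by term:
  t·u_xx = B t e^{x}
  sin(t)·u = A e^{- t} \sin{\left(t \right)} + B e^{x} \sin{\left(t \right)} + C \sin{\left(t \right)} \sin{\left(2 t \right)}
So the left-hand side equals
  A e^{- t} \sin{\left(t \right)} + B t e^{x} + B e^{x} \sin{\left(t \right)} + C \sin{\left(t \right)} \sin{\left(2 t \right)}
This must equal f(x, t) identically; expanded, f = - 2 t e^{x} - 2 e^{x} \sin{\left(t \right)} - \sin{\left(t \right)} \sin{\left(2 t \right)} - 3 e^{- t} \sin{\left(t \right)}.
Matching coefficients of the independent functions:
  [t e^{x}, e^{x} \sin{\left(t \right)}]:  B = -2
  [e^{- t} \sin{\left(t \right)}]:  A = -3
  [\sin{\left(t \right)} \sin{\left(2 t \right)}]:  C = -1
Solving: A = -3, B = -2, C = -1.
Check against the point condition:
  u(0, 0) = -5  ⟹  A + B = -5  ✓
Hence u(x, t) = - 2 e^{x} - \sin{\left(2 t \right)} - 3 e^{- t}.

Answer: u(x, t) = - 2 e^{x} - \sin{\left(2 t \right)} - 3 e^{- t}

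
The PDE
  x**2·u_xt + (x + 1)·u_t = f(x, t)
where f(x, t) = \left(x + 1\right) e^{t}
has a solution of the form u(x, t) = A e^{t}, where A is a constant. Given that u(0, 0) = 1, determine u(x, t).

Substitute the ansatz u = A e^{t} into the left-hand side.
Derivatives of the ansatz:
  u_xt = 0
  u_t = A e^{t}
Term by term:
  x**2·u_xt = 0
  (x + 1)·u_t = A x e^{t} + A e^{t}
So the left-hand side equals
  A x e^{t} + A e^{t}
This must equal f(x, t) identically; expanded, f = x e^{t} + e^{t}.
Matching coefficients of the independent functions:
  [x e^{t}, e^{t}]:  A = 1
Solving: A = 1.
Check against the point condition:
  u(0, 0) = 1  ⟹  A = 1  ✓
Hence u(x, t) = e^{t}.

Answer: u(x, t) = e^{t}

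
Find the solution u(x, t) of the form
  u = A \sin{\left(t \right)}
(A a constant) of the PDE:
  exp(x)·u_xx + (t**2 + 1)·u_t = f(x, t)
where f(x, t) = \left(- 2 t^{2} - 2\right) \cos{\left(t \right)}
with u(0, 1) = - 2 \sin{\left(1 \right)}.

Answer: u(x, t) = - 2 \sin{\left(t \right)}

Derivation:
Substitute the ansatz u = A \sin{\left(t \right)} into the left-hand side.
Derivatives of the ansatz:
  u_xx = 0
  u_t = A \cos{\left(t \right)}
Term by term:
  exp(x)·u_xx = 0
  (t**2 + 1)·u_t = A t^{2} \cos{\left(t \right)} + A \cos{\left(t \right)}
So the left-hand side equals
  A t^{2} \cos{\left(t \right)} + A \cos{\left(t \right)}
This must equal f(x, t) identically; expanded, f = - 2 t^{2} \cos{\left(t \right)} - 2 \cos{\left(t \right)}.
Matching coefficients of the independent functions:
  [t^{2} \cos{\left(t \right)}, \cos{\left(t \right)}]:  A = -2
Solving: A = -2.
Check against the point condition:
  u(0, 1) = - 2 \sin{\left(1 \right)}  ⟹  A \sin{\left(1 \right)} = - 2 \sin{\left(1 \right)}  ✓
Hence u(x, t) = - 2 \sin{\left(t \right)}.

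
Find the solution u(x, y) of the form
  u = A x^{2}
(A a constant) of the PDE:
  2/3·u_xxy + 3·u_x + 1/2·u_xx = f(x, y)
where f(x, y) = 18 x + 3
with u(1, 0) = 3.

Substitute the ansatz u = A x^{2} into the left-hand side.
Derivatives of the ansatz:
  u_xxy = 0
  u_x = 2 A x
  u_xx = 2 A
Term by term:
  2/3·u_xxy = 0
  3·u_x = 6 A x
  1/2·u_xx = A
So the left-hand side equals
  6 A x + A
This must equal f(x, y) = 18 x + 3 identically.
Matching coefficients of the independent functions:
  [constant term]:  A = 3
  [x]:  6 A = 18
Solving: A = 3.
Check against the point condition:
  u(1, 0) = 3  ⟹  A = 3  ✓
Hence u(x, y) = 3 x^{2}.

Answer: u(x, y) = 3 x^{2}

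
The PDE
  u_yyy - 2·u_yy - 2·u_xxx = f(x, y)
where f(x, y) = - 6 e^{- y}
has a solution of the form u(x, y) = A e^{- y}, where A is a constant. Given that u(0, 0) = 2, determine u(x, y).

Substitute the ansatz u = A e^{- y} into the left-hand side.
Derivatives of the ansatz:
  u_yyy = - A e^{- y}
  u_yy = A e^{- y}
  u_xxx = 0
Term by term:
  u_yyy = - A e^{- y}
  -2·u_yy = - 2 A e^{- y}
  -2·u_xxx = 0
So the left-hand side equals
  - 3 A e^{- y}
This must equal f(x, y) = - 6 e^{- y} identically.
Matching coefficients of the independent functions:
  [e^{- y}]:  - 3 A = -6
Solving: A = 2.
Check against the point condition:
  u(0, 0) = 2  ⟹  A = 2  ✓
Hence u(x, y) = 2 e^{- y}.

Answer: u(x, y) = 2 e^{- y}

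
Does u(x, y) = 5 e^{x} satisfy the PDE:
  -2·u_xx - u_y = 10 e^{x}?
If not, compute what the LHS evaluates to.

Answer: No, the LHS evaluates to - 10 e^{x}

Derivation:
Evaluate each term of the left-hand side for u = 5 e^{x}.
Derivatives:
  u_xx = 5 e^{x}
  u_y = 0
Terms:
  -2·u_xx = - 10 e^{x}
  -u_y = 0
Sum: LHS = - 10 e^{x}
Given right-hand side: 10 e^{x}. Difference LHS − RHS = - 20 e^{x} ≠ 0, so u is not a solution.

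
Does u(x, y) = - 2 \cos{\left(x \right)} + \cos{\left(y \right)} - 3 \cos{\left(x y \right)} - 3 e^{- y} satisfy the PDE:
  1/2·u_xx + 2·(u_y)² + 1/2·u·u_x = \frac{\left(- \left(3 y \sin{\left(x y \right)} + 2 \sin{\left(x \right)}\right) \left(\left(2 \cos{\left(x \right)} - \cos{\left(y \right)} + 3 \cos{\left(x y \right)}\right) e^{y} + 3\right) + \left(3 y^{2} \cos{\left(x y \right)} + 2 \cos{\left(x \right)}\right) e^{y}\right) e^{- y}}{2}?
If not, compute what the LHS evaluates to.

Evaluate each term of the left-hand side for u = - 2 \cos{\left(x \right)} + \cos{\left(y \right)} - 3 \cos{\left(x y \right)} - 3 e^{- y}.
Derivatives:
  u_xx = 3 y^{2} \cos{\left(x y \right)} + 2 \cos{\left(x \right)}
  u_y = 3 x \sin{\left(x y \right)} - \sin{\left(y \right)} + 3 e^{- y}
  u_x = 3 y \sin{\left(x y \right)} + 2 \sin{\left(x \right)}
Terms:
  1/2·u_xx = \frac{3 y^{2} \cos{\left(x y \right)}}{2} + \cos{\left(x \right)}
  2·(u_y)² = 2 \left(\left(3 x \sin{\left(x y \right)} - \sin{\left(y \right)}\right) e^{y} + 3\right)^{2} e^{- 2 y}
  1/2·u·u_x = - \frac{\left(3 y \sin{\left(x y \right)} + 2 \sin{\left(x \right)}\right) \left(\left(2 \cos{\left(x \right)} - \cos{\left(y \right)} + 3 \cos{\left(x y \right)}\right) e^{y} + 3\right) e^{- y}}{2}
Sum: LHS = \frac{\left(- \left(3 y \sin{\left(x y \right)} + 2 \sin{\left(x \right)}\right) \left(\left(2 \cos{\left(x \right)} - \cos{\left(y \right)} + 3 \cos{\left(x y \right)}\right) e^{y} + 3\right) e^{y} + \left(3 y^{2} \cos{\left(x y \right)} + 2 \cos{\left(x \right)}\right) e^{2 y} + 4 \left(\left(3 x \sin{\left(x y \right)} - \sin{\left(y \right)}\right) e^{y} + 3\right)^{2}\right) e^{- 2 y}}{2}
Given right-hand side: \frac{\left(- \left(3 y \sin{\left(x y \right)} + 2 \sin{\left(x \right)}\right) \left(\left(2 \cos{\left(x \right)} - \cos{\left(y \right)} + 3 \cos{\left(x y \right)}\right) e^{y} + 3\right) + \left(3 y^{2} \cos{\left(x y \right)} + 2 \cos{\left(x \right)}\right) e^{y}\right) e^{- y}}{2}. Difference LHS − RHS = 2 \left(3 x e^{y} \sin{\left(x y \right)} - e^{y} \sin{\left(y \right)} + 3\right)^{2} e^{- 2 y} ≠ 0, so u is not a solution.

Answer: No, the LHS evaluates to \frac{\left(- \left(3 y \sin{\left(x y \right)} + 2 \sin{\left(x \right)}\right) \left(\left(2 \cos{\left(x \right)} - \cos{\left(y \right)} + 3 \cos{\left(x y \right)}\right) e^{y} + 3\right) e^{y} + \left(3 y^{2} \cos{\left(x y \right)} + 2 \cos{\left(x \right)}\right) e^{2 y} + 4 \left(\left(3 x \sin{\left(x y \right)} - \sin{\left(y \right)}\right) e^{y} + 3\right)^{2}\right) e^{- 2 y}}{2}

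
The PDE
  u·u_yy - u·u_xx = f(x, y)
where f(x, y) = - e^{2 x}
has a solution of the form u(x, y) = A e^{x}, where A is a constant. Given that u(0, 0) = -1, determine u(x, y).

Answer: u(x, y) = - e^{x}

Derivation:
Substitute the ansatz u = A e^{x} into the left-hand side.
Derivatives of the ansatz:
  u_yy = 0
  u_xx = A e^{x}
Term by term:
  u·u_yy = 0
  -u·u_xx = - A^{2} e^{2 x}
So the left-hand side equals
  - A^{2} e^{2 x}
This must equal f(x, y) = - e^{2 x} identically.
Matching coefficients of the independent functions:
  [e^{2 x}]:  - A^{2} = -1
These equations allow (A) = (-1) or (1).
Impose the point condition(s):
  u(0, 0) = -1  ⟹  A = -1
Only A = -1 satisfies everything.
Hence u(x, y) = - e^{x}.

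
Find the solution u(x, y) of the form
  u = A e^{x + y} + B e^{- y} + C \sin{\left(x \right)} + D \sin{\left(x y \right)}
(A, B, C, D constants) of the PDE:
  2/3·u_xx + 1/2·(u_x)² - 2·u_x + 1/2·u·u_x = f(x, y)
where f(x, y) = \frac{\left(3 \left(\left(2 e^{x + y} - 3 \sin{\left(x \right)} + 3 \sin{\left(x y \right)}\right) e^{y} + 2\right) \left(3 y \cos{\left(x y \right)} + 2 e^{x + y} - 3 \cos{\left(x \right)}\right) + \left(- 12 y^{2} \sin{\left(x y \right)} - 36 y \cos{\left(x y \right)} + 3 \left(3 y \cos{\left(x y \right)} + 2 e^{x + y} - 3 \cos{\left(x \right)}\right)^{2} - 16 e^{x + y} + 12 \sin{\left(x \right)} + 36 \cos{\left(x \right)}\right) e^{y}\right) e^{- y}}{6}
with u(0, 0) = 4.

Answer: u(x, y) = 2 e^{x + y} - 3 \sin{\left(x \right)} + 3 \sin{\left(x y \right)} + 2 e^{- y}

Derivation:
Substitute the ansatz u = A e^{x + y} + B e^{- y} + C \sin{\left(x \right)} + D \sin{\left(x y \right)} into the left-hand side.
Derivatives of the ansatz:
  u_xx = A e^{x} e^{y} - C \sin{\left(x \right)} - D y^{2} \sin{\left(x y \right)}
  u_x = A e^{x} e^{y} + C \cos{\left(x \right)} + D y \cos{\left(x y \right)}
Term by term:
  2/3·u_xx = \frac{2 A e^{x} e^{y}}{3} - \frac{2 C \sin{\left(x \right)}}{3} - \frac{2 D y^{2} \sin{\left(x y \right)}}{3}
  1/2·(u_x)² = \frac{A^{2} e^{2 x} e^{2 y}}{2} + A C e^{x} e^{y} \cos{\left(x \right)} + A D y e^{x} e^{y} \cos{\left(x y \right)} + \frac{C^{2} \cos^{2}{\left(x \right)}}{2} + C D y \cos{\left(x \right)} \cos{\left(x y \right)} + \frac{D^{2} y^{2} \cos^{2}{\left(x y \right)}}{2}
  -2·u_x = - 2 A e^{x} e^{y} - 2 C \cos{\left(x \right)} - 2 D y \cos{\left(x y \right)}
  1/2·u·u_x = \frac{A^{2} e^{2 x} e^{2 y}}{2} + \frac{A B e^{x}}{2} + \frac{A C e^{x} e^{y} \sin{\left(x \right)}}{2} + \frac{A C e^{x} e^{y} \cos{\left(x \right)}}{2} + \frac{A D y e^{x} e^{y} \cos{\left(x y \right)}}{2} + \frac{A D e^{x} e^{y} \sin{\left(x y \right)}}{2} + \frac{B C e^{- y} \cos{\left(x \right)}}{2} + \frac{B D y e^{- y} \cos{\left(x y \right)}}{2} + \frac{C^{2} \sin{\left(x \right)} \cos{\left(x \right)}}{2} + \frac{C D y \sin{\left(x \right)} \cos{\left(x y \right)}}{2} + \frac{C D \sin{\left(x y \right)} \cos{\left(x \right)}}{2} + \frac{D^{2} y \sin{\left(x y \right)} \cos{\left(x y \right)}}{2}
So the left-hand side equals
  A^{2} e^{2 x} e^{2 y} + \frac{A B e^{x}}{2} + \frac{A C e^{x} e^{y} \sin{\left(x \right)}}{2} + \frac{3 A C e^{x} e^{y} \cos{\left(x \right)}}{2} + \frac{3 A D y e^{x} e^{y} \cos{\left(x y \right)}}{2} + \frac{A D e^{x} e^{y} \sin{\left(x y \right)}}{2} - \frac{4 A e^{x} e^{y}}{3} + \frac{B C e^{- y} \cos{\left(x \right)}}{2} + \frac{B D y e^{- y} \cos{\left(x y \right)}}{2} + \frac{C^{2} \sin{\left(x \right)} \cos{\left(x \right)}}{2} + \frac{C^{2} \cos^{2}{\left(x \right)}}{2} + \frac{C D y \sin{\left(x \right)} \cos{\left(x y \right)}}{2} + C D y \cos{\left(x \right)} \cos{\left(x y \right)} + \frac{C D \sin{\left(x y \right)} \cos{\left(x \right)}}{2} - \frac{2 C \sin{\left(x \right)}}{3} - 2 C \cos{\left(x \right)} + \frac{D^{2} y^{2} \cos^{2}{\left(x y \right)}}{2} + \frac{D^{2} y \sin{\left(x y \right)} \cos{\left(x y \right)}}{2} - \frac{2 D y^{2} \sin{\left(x y \right)}}{3} - 2 D y \cos{\left(x y \right)}
This must equal f(x, y) identically; expanded, f = - 2 y^{2} \sin{\left(x y \right)} + \frac{9 y^{2} \cos^{2}{\left(x y \right)}}{2} + 9 y e^{x} e^{y} \cos{\left(x y \right)} - \frac{9 y \sin{\left(x \right)} \cos{\left(x y \right)}}{2} + \frac{9 y \sin{\left(x y \right)} \cos{\left(x y \right)}}{2} - 9 y \cos{\left(x \right)} \cos{\left(x y \right)} - 6 y \cos{\left(x y \right)} + 3 y e^{- y} \cos{\left(x y \right)} + 4 e^{2 x} e^{2 y} - 3 e^{x} e^{y} \sin{\left(x \right)} + 3 e^{x} e^{y} \sin{\left(x y \right)} - 9 e^{x} e^{y} \cos{\left(x \right)} - \frac{8 e^{x} e^{y}}{3} + 2 e^{x} + \frac{9 \sin{\left(x \right)} \cos{\left(x \right)}}{2} + 2 \sin{\left(x \right)} - \frac{9 \sin{\left(x y \right)} \cos{\left(x \right)}}{2} + \frac{9 \cos^{2}{\left(x \right)}}{2} + 6 \cos{\left(x \right)} - 3 e^{- y} \cos{\left(x \right)}.
Matching coefficients of the independent functions:
(each divided by its leading coefficient; functions giving the same equation are listed together)
  [y \cos{\left(x y \right)}, y^{2} \sin{\left(x y \right)}]:  D - 3 = 0
  [y^{2} \cos^{2}{\left(x y \right)}, y \sin{\left(x y \right)} \cos{\left(x y \right)}]:  D^{2} - 9 = 0
  [e^{x} e^{y}]:  A - 2 = 0
  [e^{2 x} e^{2 y}]:  A^{2} - 4 = 0
  [e^{- y} \cos{\left(x \right)}]:  B C + 6 = 0
  [\sin{\left(x \right)} \cos{\left(x \right)}, \cos^{2}{\left(x \right)}]:  C^{2} - 9 = 0
  [\sin{\left(x y \right)} \cos{\left(x \right)}, y \sin{\left(x \right)} \cos{\left(x y \right)}, y \cos{\left(x \right)} \cos{\left(x y \right)}]:  C D + 9 = 0
  [y e^{- y} \cos{\left(x y \right)}]:  B D - 6 = 0
  [e^{x} e^{y} \sin{\left(x \right)}, e^{x} e^{y} \cos{\left(x \right)}]:  A C + 6 = 0
  [e^{x} e^{y} \sin{\left(x y \right)}, y e^{x} e^{y} \cos{\left(x y \right)}]:  A D - 6 = 0
  [e^{x}]:  A B - 4 = 0
  [\sin{\left(x \right)}, \cos{\left(x \right)}]:  C + 3 = 0
Solving: A = 2, B = 2, C = -3, D = 3.
Check against the point condition:
  u(0, 0) = 4  ⟹  A + B = 4  ✓
Hence u(x, y) = 2 e^{x + y} - 3 \sin{\left(x \right)} + 3 \sin{\left(x y \right)} + 2 e^{- y}.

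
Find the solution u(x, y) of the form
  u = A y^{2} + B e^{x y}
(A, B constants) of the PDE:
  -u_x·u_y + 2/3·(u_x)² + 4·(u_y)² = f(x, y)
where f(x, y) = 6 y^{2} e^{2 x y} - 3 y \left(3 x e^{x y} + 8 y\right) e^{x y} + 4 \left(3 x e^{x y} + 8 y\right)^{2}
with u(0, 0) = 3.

Answer: u(x, y) = 4 y^{2} + 3 e^{x y}

Derivation:
Substitute the ansatz u = A y^{2} + B e^{x y} into the left-hand side.
Derivatives of the ansatz:
  u_x = B y e^{x y}
  u_y = 2 A y + B x e^{x y}
Term by term:
  -u_x·u_y = - 2 A B y^{2} e^{x y} - B^{2} x y e^{2 x y}
  2/3·(u_x)² = \frac{2 B^{2} y^{2} e^{2 x y}}{3}
  4·(u_y)² = 16 A^{2} y^{2} + 16 A B x y e^{x y} + 4 B^{2} x^{2} e^{2 x y}
So the left-hand side equals
  16 A^{2} y^{2} + 16 A B x y e^{x y} - 2 A B y^{2} e^{x y} + 4 B^{2} x^{2} e^{2 x y} - B^{2} x y e^{2 x y} + \frac{2 B^{2} y^{2} e^{2 x y}}{3}
This must equal f(x, y) identically; expanded, f = 36 x^{2} e^{2 x y} - 9 x y e^{2 x y} + 192 x y e^{x y} + 6 y^{2} e^{2 x y} - 24 y^{2} e^{x y} + 256 y^{2}.
Matching coefficients of the independent functions:
  [y^{2}]:  16 A^{2} = 256
  [x^{2} e^{2 x y}]:  4 B^{2} = 36
  [y^{2} e^{x y}]:  - 2 A B = -24
  [y^{2} e^{2 x y}]:  \frac{2 B^{2}}{3} = 6
  [x y e^{x y}]:  16 A B = 192
  [x y e^{2 x y}]:  - B^{2} = -9
These equations allow (A, B) = (-4, -3) or (4, 3).
Impose the point condition(s):
  u(0, 0) = 3  ⟹  B = 3
Only A = 4, B = 3 satisfies everything.
Hence u(x, y) = 4 y^{2} + 3 e^{x y}.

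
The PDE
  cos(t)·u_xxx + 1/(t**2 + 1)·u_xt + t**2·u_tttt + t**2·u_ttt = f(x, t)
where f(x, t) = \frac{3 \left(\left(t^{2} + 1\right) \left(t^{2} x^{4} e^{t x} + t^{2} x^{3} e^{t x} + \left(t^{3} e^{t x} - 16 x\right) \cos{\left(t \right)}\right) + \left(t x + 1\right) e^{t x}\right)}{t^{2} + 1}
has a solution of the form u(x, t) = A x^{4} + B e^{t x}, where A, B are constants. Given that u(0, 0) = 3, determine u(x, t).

Substitute the ansatz u = A x^{4} + B e^{t x} into the left-hand side.
Derivatives of the ansatz:
  u_xxx = 24 A x + B t^{3} e^{t x}
  u_xt = B t x e^{t x} + B e^{t x}
  u_tttt = B x^{4} e^{t x}
  u_ttt = B x^{3} e^{t x}
Term by term:
  cos(t)·u_xxx = 24 A x \cos{\left(t \right)} + B t^{3} e^{t x} \cos{\left(t \right)}
  1/(t**2 + 1)·u_xt = \frac{B t x e^{t x}}{t^{2} + 1} + \frac{B e^{t x}}{t^{2} + 1}
  t**2·u_tttt = B t^{2} x^{4} e^{t x}
  t**2·u_ttt = B t^{2} x^{3} e^{t x}
So the left-hand side equals
  24 A x \cos{\left(t \right)} + B t^{3} e^{t x} \cos{\left(t \right)} + B t^{2} x^{4} e^{t x} + B t^{2} x^{3} e^{t x} + \frac{B t x e^{t x}}{t^{2} + 1} + \frac{B e^{t x}}{t^{2} + 1}
This must equal f(x, t) identically; expanded, f = 3 t^{3} e^{t x} \cos{\left(t \right)} + 3 t^{2} x^{4} e^{t x} + 3 t^{2} x^{3} e^{t x} + \frac{3 t x e^{t x}}{t^{2} + 1} - 48 x \cos{\left(t \right)} + \frac{3 e^{t x}}{t^{2} + 1}.
Matching coefficients of the independent functions:
  [x \cos{\left(t \right)}]:  24 A = -48
  [\frac{e^{t x}}{t^{2} + 1}, t^{2} x^{3} e^{t x}, t^{2} x^{4} e^{t x}, t^{3} e^{t x} \cos{\left(t \right)}, …]:  B = 3
Solving: A = -2, B = 3.
Check against the point condition:
  u(0, 0) = 3  ⟹  B = 3  ✓
Hence u(x, t) = - 2 x^{4} + 3 e^{t x}.

Answer: u(x, t) = - 2 x^{4} + 3 e^{t x}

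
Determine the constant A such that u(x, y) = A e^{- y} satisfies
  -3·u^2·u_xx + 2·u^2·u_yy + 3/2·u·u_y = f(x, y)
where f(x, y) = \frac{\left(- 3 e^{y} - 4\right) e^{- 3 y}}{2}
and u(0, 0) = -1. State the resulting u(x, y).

Substitute the ansatz u = A e^{- y} into the left-hand side.
Derivatives of the ansatz:
  u_xx = 0
  u_yy = A e^{- y}
  u_y = - A e^{- y}
Term by term:
  -3·u^2·u_xx = 0
  2·u^2·u_yy = 2 A^{3} e^{- 3 y}
  3/2·u·u_y = - \frac{3 A^{2} e^{- 2 y}}{2}
So the left-hand side equals
  2 A^{3} e^{- 3 y} - \frac{3 A^{2} e^{- 2 y}}{2}
This must equal f(x, y) identically; expanded, f = - \frac{3 e^{- 2 y}}{2} - 2 e^{- 3 y}.
Matching coefficients of the independent functions:
  [e^{- 3 y}]:  2 A^{3} = -2
  [e^{- 2 y}]:  - \frac{3 A^{2}}{2} = - \frac{3}{2}
Solving: A = -1.
Check against the point condition:
  u(0, 0) = -1  ⟹  A = -1  ✓
Hence u(x, y) = - e^{- y}.

Answer: u(x, y) = - e^{- y}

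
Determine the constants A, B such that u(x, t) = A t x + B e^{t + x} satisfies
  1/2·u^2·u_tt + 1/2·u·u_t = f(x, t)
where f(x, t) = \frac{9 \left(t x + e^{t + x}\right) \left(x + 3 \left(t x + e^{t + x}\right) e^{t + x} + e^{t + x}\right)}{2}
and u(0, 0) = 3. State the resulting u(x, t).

Substitute the ansatz u = A t x + B e^{t + x} into the left-hand side.
Derivatives of the ansatz:
  u_tt = B e^{t} e^{x}
  u_t = A x + B e^{t} e^{x}
Term by term:
  1/2·u^2·u_tt = \frac{A^{2} B t^{2} x^{2} e^{t} e^{x}}{2} + A B^{2} t x e^{2 t} e^{2 x} + \frac{B^{3} e^{3 t} e^{3 x}}{2}
  1/2·u·u_t = \frac{A^{2} t x^{2}}{2} + \frac{A B t x e^{t} e^{x}}{2} + \frac{A B x e^{t} e^{x}}{2} + \frac{B^{2} e^{2 t} e^{2 x}}{2}
So the left-hand side equals
  \frac{A^{2} B t^{2} x^{2} e^{t} e^{x}}{2} + \frac{A^{2} t x^{2}}{2} + A B^{2} t x e^{2 t} e^{2 x} + \frac{A B t x e^{t} e^{x}}{2} + \frac{A B x e^{t} e^{x}}{2} + \frac{B^{3} e^{3 t} e^{3 x}}{2} + \frac{B^{2} e^{2 t} e^{2 x}}{2}
This must equal f(x, t) identically; expanded, f = \frac{27 t^{2} x^{2} e^{t} e^{x}}{2} + \frac{9 t x^{2}}{2} + 27 t x e^{2 t} e^{2 x} + \frac{9 t x e^{t} e^{x}}{2} + \frac{9 x e^{t} e^{x}}{2} + \frac{27 e^{3 t} e^{3 x}}{2} + \frac{9 e^{2 t} e^{2 x}}{2}.
Matching coefficients of the independent functions:
  [t x^{2}]:  \frac{A^{2}}{2} = \frac{9}{2}
  [e^{2 t} e^{2 x}]:  \frac{B^{2}}{2} = \frac{9}{2}
  [e^{3 t} e^{3 x}]:  \frac{B^{3}}{2} = \frac{27}{2}
  [x e^{t} e^{x}, t x e^{t} e^{x}]:  \frac{A B}{2} = \frac{9}{2}
  [t x e^{2 t} e^{2 x}]:  A B^{2} = 27
  [t^{2} x^{2} e^{t} e^{x}]:  \frac{A^{2} B}{2} = \frac{27}{2}
Solving: A = 3, B = 3.
Check against the point condition:
  u(0, 0) = 3  ⟹  B = 3  ✓
Hence u(x, t) = 3 t x + 3 e^{t + x}.

Answer: u(x, t) = 3 t x + 3 e^{t + x}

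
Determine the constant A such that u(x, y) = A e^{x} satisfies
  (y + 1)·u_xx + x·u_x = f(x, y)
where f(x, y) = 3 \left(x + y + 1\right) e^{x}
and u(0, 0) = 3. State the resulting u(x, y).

Substitute the ansatz u = A e^{x} into the left-hand side.
Derivatives of the ansatz:
  u_xx = A e^{x}
  u_x = A e^{x}
Term by term:
  (y + 1)·u_xx = A y e^{x} + A e^{x}
  x·u_x = A x e^{x}
So the left-hand side equals
  A x e^{x} + A y e^{x} + A e^{x}
This must equal f(x, y) identically; expanded, f = 3 x e^{x} + 3 y e^{x} + 3 e^{x}.
Matching coefficients of the independent functions:
  [x e^{x}, y e^{x}, e^{x}]:  A = 3
Solving: A = 3.
Check against the point condition:
  u(0, 0) = 3  ⟹  A = 3  ✓
Hence u(x, y) = 3 e^{x}.

Answer: u(x, y) = 3 e^{x}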